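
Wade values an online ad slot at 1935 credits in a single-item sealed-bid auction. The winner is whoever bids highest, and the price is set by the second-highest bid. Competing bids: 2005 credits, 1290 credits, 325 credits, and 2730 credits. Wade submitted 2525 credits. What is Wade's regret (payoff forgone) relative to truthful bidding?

The highest competing bid is 2730 credits.
Bidding truthfully at 1935 credits: the top bid is 2730 credits (a rival), so Wade loses. Payoff = 0 credits.
Bidding 2525 credits: the top bid is 2730 credits (a rival), so Wade loses. Payoff = 0 credits.
Regret = truthful payoff − actual payoff = 0 credits − 0 credits = 0 credits.
The bid only affects whether you win, not the price — here both bids land on the same side of the top rival bid, so the deviation is payoff-neutral.

Regret: 0 credits.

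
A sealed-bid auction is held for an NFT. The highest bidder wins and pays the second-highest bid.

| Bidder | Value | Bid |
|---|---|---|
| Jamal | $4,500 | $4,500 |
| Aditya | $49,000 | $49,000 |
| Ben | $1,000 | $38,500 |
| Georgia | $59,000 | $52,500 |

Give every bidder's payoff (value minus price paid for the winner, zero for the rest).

Ordered from highest: Georgia $52,500; Aditya $49,000; Ben $38,500; Jamal $4,500.
Georgia has the top bid and wins; the price is the second-highest bid, $49,000.
Georgia's payoff = $59,000 − $49,000 = $10,000. All other bidders lose, so their payoff is 0.

Payoffs: Jamal $0, Aditya $0, Ben $0, Georgia $10,000.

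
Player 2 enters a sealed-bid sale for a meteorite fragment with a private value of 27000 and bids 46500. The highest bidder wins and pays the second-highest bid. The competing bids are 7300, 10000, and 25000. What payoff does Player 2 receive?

2000

Highest competing bid: 25000.
Player 2's bid 46500 is the highest overall, so Player 2 wins and pays the second-highest bid, 25000.
Payoff = value − price = 27000 − 25000 = 2000.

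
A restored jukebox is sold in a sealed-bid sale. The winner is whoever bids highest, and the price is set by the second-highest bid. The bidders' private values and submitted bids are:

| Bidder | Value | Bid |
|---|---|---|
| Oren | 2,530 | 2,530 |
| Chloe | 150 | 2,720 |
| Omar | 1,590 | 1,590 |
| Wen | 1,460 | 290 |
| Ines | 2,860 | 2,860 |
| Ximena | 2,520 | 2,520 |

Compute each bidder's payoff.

Ordered from highest: Ines 2,860; Chloe 2,720; Oren 2,530; Ximena 2,520; Omar 1,590; Wen 290.
Ines has the top bid and wins; the price is the second-highest bid, 2,720.
Ines's payoff = 2,860 − 2,720 = 140. All other bidders lose, so their payoff is 0.

Oren 0, Chloe 0, Omar 0, Wen 0, Ines 140, Ximena 0.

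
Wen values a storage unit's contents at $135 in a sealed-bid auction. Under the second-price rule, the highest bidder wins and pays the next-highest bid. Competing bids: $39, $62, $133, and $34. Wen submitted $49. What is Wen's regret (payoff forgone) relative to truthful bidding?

$2

The highest competing bid is $133.
Bidding truthfully at $135: Wen has the top bid, wins, and pays the second-highest bid $133. Payoff = $135 − $133 = $2.
Bidding $49: the top bid is $133 (a rival), so Wen loses. Payoff = $0.
Regret = truthful payoff − actual payoff = $2 − $0 = $2.
Deviating from a truthful bid can only lose payoff in a second-price auction — never gain.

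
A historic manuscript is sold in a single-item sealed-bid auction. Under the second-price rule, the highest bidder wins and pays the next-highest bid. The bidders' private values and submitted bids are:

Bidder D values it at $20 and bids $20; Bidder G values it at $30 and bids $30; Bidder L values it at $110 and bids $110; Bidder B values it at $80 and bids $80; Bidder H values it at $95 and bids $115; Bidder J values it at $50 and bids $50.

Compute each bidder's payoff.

Bidder D $0, Bidder G $0, Bidder L $0, Bidder B $0, Bidder H -$15, Bidder J $0.

Bids in descending order: Bidder H $115, then Bidder L $110, then Bidder B $80, then Bidder J $50, then Bidder G $30, then Bidder D $20.
Bidder H has the top bid and wins; the price is the second-highest bid, $110.
Bidder H's payoff = $95 − $110 = -$15. All other bidders lose, so their payoff is 0.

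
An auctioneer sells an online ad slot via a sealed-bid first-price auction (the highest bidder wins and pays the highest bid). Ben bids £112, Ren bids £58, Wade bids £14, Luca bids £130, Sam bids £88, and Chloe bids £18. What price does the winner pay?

Sorted high to low: Luca £130, then Ben £112, then Sam £88, then Ren £58, then Chloe £18, then Wade £14.
Luca is the highest bidder, so Luca wins.
Under the first-price rule, the price is the highest bid: £130.

Price paid: £130.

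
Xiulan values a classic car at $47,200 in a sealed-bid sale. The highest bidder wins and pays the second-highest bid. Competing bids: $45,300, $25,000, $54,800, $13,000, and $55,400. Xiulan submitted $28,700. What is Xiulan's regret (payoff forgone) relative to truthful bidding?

The highest competing bid is $55,400.
Bidding truthfully at $47,200: the top bid is $55,400 (a rival), so Xiulan loses. Payoff = $0.
Bidding $28,700: the top bid is $55,400 (a rival), so Xiulan loses. Payoff = $0.
Regret = truthful payoff − actual payoff = $0 − $0 = $0.

$0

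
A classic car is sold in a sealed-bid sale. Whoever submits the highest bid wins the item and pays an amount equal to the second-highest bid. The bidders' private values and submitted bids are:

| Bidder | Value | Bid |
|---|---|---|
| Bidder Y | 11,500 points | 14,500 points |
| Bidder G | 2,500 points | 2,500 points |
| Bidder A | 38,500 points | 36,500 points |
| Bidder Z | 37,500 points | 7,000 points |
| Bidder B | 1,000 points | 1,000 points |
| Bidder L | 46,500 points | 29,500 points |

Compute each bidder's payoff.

Bidder Y 0 points, Bidder G 0 points, Bidder A 9,000 points, Bidder Z 0 points, Bidder B 0 points, Bidder L 0 points.

Ranking the bids: Bidder A 36,500 points; Bidder L 29,500 points; Bidder Y 14,500 points; Bidder Z 7,000 points; Bidder G 2,500 points; Bidder B 1,000 points.
Bidder A has the top bid and wins; the price is the second-highest bid, 29,500 points.
Bidder A's payoff = 38,500 points − 29,500 points = 9,000 points. All other bidders lose, so their payoff is 0.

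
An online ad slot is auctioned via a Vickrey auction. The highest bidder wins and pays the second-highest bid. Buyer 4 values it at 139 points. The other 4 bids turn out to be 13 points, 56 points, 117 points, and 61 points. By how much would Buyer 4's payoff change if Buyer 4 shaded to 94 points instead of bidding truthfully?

The highest competing bid is 117 points.
Bidding truthfully at 139 points: Buyer 4 has the top bid, wins, and pays the second-highest bid 117 points. Payoff = 139 points − 117 points = 22 points.
Bidding 94 points: the top bid is 117 points (a rival), so Buyer 4 loses. Payoff = 0 points.
Change = 0 points − 22 points = -22 points.
Deviating from a truthful bid can only lose payoff in a second-price auction — never gain.

Change in payoff: -22 points.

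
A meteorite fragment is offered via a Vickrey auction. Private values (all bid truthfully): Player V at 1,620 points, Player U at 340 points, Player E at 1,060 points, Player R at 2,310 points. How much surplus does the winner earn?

Sorted high to low: Player R 2,310 points, then Player V 1,620 points, then Player E 1,060 points, then Player U 340 points.
Player R wins with the top bid and pays the second-highest, 1,620 points.
Surplus = 2,310 points − 1,620 points = 690 points.

690 points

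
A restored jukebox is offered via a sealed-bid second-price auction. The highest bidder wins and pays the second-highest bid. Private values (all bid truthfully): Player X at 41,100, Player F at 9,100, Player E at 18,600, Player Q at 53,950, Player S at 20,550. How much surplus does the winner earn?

12,850

Sorted high to low: Player Q 53,950; Player X 41,100; Player S 20,550; Player E 18,600; Player F 9,100.
Player Q wins with the top bid and pays the second-highest, 41,100.
Surplus = 53,950 − 41,100 = 12,850.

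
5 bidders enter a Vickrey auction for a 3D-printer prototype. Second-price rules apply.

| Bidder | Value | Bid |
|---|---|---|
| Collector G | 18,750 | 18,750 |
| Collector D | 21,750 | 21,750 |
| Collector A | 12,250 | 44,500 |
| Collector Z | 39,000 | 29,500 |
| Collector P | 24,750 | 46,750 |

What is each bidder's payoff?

Ranking the bids: Collector P 46,750, then Collector A 44,500, then Collector Z 29,500, then Collector D 21,750, then Collector G 18,750.
Collector P has the top bid and wins; the price is the second-highest bid, 44,500.
Collector P's payoff = 24,750 − 44,500 = -19,750. All other bidders lose, so their payoff is 0.

Collector G 0, Collector D 0, Collector A 0, Collector Z 0, Collector P -19,750.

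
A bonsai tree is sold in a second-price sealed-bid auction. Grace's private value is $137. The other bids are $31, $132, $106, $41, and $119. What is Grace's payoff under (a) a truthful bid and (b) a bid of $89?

Truthful: $5; alternative: $0.

The highest competing bid is $132.
Bidding truthfully at $137: Grace has the top bid, wins, and pays the second-highest bid $132. Payoff = $137 − $132 = $5.
Bidding $89: the top bid is $132 (a rival), so Grace loses. Payoff = $0.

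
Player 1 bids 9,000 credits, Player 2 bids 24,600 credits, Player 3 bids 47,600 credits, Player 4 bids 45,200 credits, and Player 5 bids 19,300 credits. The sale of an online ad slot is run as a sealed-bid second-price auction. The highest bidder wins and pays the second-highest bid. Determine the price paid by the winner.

The winner pays 45,200 credits.

Ranking the bids: Player 3 47,600 credits > Player 4 45,200 credits > Player 2 24,600 credits > Player 5 19,300 credits > Player 1 9,000 credits.
Player 3 has the highest bid, so Player 3 wins.
The second-highest bid is 45,200 credits, so that is what Player 3 pays.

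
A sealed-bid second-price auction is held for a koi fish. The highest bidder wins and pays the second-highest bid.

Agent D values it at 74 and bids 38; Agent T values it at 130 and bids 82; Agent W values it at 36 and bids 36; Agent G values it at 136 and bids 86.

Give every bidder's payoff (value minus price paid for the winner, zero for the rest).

Payoffs: Agent D 0, Agent T 0, Agent W 0, Agent G 54.

Bids in descending order: Agent G 86 > Agent T 82 > Agent D 38 > Agent W 36.
Agent G has the top bid and wins; the price is the second-highest bid, 82.
Agent G's payoff = 136 − 82 = 54. All other bidders lose, so their payoff is 0.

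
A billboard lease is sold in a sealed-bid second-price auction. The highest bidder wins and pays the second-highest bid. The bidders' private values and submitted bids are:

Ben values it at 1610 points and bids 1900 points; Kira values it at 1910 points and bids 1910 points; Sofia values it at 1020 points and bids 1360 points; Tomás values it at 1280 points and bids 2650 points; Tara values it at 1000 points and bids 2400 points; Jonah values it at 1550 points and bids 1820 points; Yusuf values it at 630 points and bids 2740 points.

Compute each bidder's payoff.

Sorted high to low: Yusuf 2740 points > Tomás 2650 points > Tara 2400 points > Kira 1910 points > Ben 1900 points > Jonah 1820 points > Sofia 1360 points.
Yusuf has the top bid and wins; the price is the second-highest bid, 2650 points.
Yusuf's payoff = 630 points − 2650 points = -2020 points. All other bidders lose, so their payoff is 0.

Payoffs: Ben 0 points, Kira 0 points, Sofia 0 points, Tomás 0 points, Tara 0 points, Jonah 0 points, Yusuf -2020 points.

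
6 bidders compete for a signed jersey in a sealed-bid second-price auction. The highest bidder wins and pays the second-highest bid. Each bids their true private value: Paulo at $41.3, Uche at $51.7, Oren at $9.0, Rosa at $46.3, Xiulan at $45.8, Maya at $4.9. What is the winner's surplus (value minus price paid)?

Sorted high to low: Uche $51.7; Rosa $46.3; Xiulan $45.8; Paulo $41.3; Oren $9.0; Maya $4.9.
Uche wins with the top bid and pays the second-highest, $46.3.
Surplus = $51.7 − $46.3 = $5.4.

Winner's surplus: $5.4.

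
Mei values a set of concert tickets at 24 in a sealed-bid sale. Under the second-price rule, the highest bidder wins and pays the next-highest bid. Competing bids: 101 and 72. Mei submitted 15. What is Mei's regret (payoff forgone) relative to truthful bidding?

Payoff forgone: 0.

The highest competing bid is 101.
Bidding truthfully at 24: the top bid is 101 (a rival), so Mei loses. Payoff = 0.
Bidding 15: the top bid is 101 (a rival), so Mei loses. Payoff = 0.
Regret = truthful payoff − actual payoff = 0 − 0 = 0.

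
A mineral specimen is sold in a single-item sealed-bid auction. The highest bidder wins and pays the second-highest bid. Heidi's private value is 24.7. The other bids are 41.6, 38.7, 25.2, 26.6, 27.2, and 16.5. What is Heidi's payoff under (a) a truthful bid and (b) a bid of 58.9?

Truthful: 0.0; alternative: -16.9.

The highest competing bid is 41.6.
Bidding truthfully at 24.7: the top bid is 41.6 (a rival), so Heidi loses. Payoff = 0.0.
Bidding 58.9: Heidi has the top bid, wins, and pays the second-highest bid 41.6. Payoff = 24.7 − 41.6 = -16.9.
This is the dominant-strategy logic: truthful bidding weakly beats any alternative.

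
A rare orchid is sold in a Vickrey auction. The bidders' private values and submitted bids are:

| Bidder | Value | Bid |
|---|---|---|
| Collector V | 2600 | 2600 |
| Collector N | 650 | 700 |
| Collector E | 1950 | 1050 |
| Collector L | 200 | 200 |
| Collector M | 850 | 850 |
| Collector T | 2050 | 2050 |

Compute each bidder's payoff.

Payoffs: Collector V 550, Collector N 0, Collector E 0, Collector L 0, Collector M 0, Collector T 0.

Ordered from highest: Collector V 2600 > Collector T 2050 > Collector E 1050 > Collector M 850 > Collector N 700 > Collector L 200.
Collector V has the top bid and wins; the price is the second-highest bid, 2050.
Collector V's payoff = 2600 − 2050 = 550. All other bidders lose, so their payoff is 0.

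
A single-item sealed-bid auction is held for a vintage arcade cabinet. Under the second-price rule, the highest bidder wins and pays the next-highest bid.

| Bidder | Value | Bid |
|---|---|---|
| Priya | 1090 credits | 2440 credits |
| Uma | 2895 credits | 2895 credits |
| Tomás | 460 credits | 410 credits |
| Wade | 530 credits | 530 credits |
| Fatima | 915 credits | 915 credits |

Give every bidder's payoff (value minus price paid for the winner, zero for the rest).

Priya 0 credits, Uma 455 credits, Tomás 0 credits, Wade 0 credits, Fatima 0 credits.

Ordered from highest: Uma 2895 credits > Priya 2440 credits > Fatima 915 credits > Wade 530 credits > Tomás 410 credits.
Uma has the top bid and wins; the price is the second-highest bid, 2440 credits.
Uma's payoff = 2895 credits − 2440 credits = 455 credits. All other bidders lose, so their payoff is 0.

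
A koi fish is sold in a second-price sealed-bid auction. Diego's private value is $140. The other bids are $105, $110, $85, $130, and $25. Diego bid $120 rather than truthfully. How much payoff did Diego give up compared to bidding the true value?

The highest competing bid is $130.
Bidding truthfully at $140: Diego has the top bid, wins, and pays the second-highest bid $130. Payoff = $140 − $130 = $10.
Bidding $120: the top bid is $130 (a rival), so Diego loses. Payoff = $0.
Regret = truthful payoff − actual payoff = $10 − $0 = $10.

Payoff forgone: $10.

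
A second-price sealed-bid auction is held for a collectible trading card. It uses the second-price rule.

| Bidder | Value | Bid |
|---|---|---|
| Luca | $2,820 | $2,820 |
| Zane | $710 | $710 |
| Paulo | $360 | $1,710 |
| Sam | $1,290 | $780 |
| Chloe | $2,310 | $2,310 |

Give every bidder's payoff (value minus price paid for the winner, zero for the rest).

Sorted high to low: Luca $2,820; Chloe $2,310; Paulo $1,710; Sam $780; Zane $710.
Luca has the top bid and wins; the price is the second-highest bid, $2,310.
Luca's payoff = $2,820 − $2,310 = $510. All other bidders lose, so their payoff is 0.

Payoffs: Luca $510, Zane $0, Paulo $0, Sam $0, Chloe $0.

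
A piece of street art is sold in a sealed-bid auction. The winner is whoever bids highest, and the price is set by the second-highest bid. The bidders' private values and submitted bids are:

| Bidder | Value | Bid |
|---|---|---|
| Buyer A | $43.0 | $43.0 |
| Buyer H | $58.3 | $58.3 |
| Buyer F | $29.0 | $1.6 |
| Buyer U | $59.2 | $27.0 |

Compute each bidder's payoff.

Bids in descending order: Buyer H $58.3 > Buyer A $43.0 > Buyer U $27.0 > Buyer F $1.6.
Buyer H has the top bid and wins; the price is the second-highest bid, $43.0.
Buyer H's payoff = $58.3 − $43.0 = $15.3. All other bidders lose, so their payoff is 0.

Payoffs: Buyer A $0.0, Buyer H $15.3, Buyer F $0.0, Buyer U $0.0.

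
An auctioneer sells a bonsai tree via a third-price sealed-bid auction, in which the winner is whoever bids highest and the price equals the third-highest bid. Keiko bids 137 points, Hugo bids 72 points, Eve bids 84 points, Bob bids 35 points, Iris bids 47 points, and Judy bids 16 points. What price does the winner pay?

72 points

Bids in descending order: Keiko 137 points; Eve 84 points; Hugo 72 points; Iris 47 points; Bob 35 points; Judy 16 points.
Keiko is the highest bidder, so Keiko wins.
Under the third-price rule, the price is the third-highest bid: 72 points.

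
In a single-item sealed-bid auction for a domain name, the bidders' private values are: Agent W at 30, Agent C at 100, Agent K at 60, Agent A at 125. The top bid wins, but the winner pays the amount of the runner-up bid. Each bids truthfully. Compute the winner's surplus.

Surplus = 25.

Bids in descending order: Agent A 125; Agent C 100; Agent K 60; Agent W 30.
Agent A wins with the top bid and pays the second-highest, 100.
Surplus = 125 − 100 = 25.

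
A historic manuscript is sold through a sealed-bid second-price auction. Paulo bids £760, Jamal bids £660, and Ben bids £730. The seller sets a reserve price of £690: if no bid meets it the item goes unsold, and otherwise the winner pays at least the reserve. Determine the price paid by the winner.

Price paid: £730.

Bids in descending order: Paulo £760, then Ben £730, then Jamal £660.
Paulo has the highest bid, so Paulo wins.
The second-highest bid is £730, which exceeds the reserve, so that sets the price.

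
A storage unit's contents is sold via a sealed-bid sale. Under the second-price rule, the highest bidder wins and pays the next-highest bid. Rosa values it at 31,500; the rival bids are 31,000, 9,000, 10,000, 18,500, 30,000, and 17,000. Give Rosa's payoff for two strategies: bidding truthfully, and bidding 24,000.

(a) 500  (b) 0

The highest competing bid is 31,000.
Bidding truthfully at 31,500: Rosa has the top bid, wins, and pays the second-highest bid 31,000. Payoff = 31,500 − 31,000 = 500.
Bidding 24,000: the top bid is 31,000 (a rival), so Rosa loses. Payoff = 0.
Deviating from a truthful bid can only lose payoff in a second-price auction — never gain.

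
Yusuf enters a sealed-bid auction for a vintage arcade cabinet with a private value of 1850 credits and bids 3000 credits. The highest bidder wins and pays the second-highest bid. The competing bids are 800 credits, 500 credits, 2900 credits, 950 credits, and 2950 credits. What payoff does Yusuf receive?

Highest competing bid: 2950 credits.
Yusuf's bid 3000 credits is the highest overall, so Yusuf wins and pays the second-highest bid, 2950 credits.
Payoff = value − price = 1850 credits − 2950 credits = -1100 credits.

Yusuf's payoff: -1100 credits.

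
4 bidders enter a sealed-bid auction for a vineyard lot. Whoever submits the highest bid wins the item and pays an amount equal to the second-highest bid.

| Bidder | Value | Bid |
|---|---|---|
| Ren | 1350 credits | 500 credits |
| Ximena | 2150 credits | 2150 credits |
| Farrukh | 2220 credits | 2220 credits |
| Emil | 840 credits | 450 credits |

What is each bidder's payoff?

Ren 0 credits, Ximena 0 credits, Farrukh 70 credits, Emil 0 credits.

Bids in descending order: Farrukh 2220 credits > Ximena 2150 credits > Ren 500 credits > Emil 450 credits.
Farrukh has the top bid and wins; the price is the second-highest bid, 2150 credits.
Farrukh's payoff = 2220 credits − 2150 credits = 70 credits. All other bidders lose, so their payoff is 0.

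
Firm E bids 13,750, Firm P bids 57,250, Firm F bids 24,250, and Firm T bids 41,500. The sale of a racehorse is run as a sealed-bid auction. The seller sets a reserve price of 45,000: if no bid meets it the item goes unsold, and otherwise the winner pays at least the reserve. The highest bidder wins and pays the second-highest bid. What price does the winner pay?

The winner pays 45,000.

Bids in descending order: Firm P 57,250; Firm T 41,500; Firm F 24,250; Firm E 13,750.
Firm P has the highest bid, so Firm P wins.
The second-highest bid is 41,500, but the reserve 45,000 is higher, so the price is the reserve.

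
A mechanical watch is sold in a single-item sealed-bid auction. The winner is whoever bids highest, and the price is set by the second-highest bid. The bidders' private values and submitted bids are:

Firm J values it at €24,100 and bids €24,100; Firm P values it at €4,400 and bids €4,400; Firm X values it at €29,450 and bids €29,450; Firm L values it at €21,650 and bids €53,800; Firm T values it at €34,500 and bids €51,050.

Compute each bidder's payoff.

Payoffs: Firm J €0, Firm P €0, Firm X €0, Firm L -€29,400, Firm T €0.

Bids in descending order: Firm L €53,800, then Firm T €51,050, then Firm X €29,450, then Firm J €24,100, then Firm P €4,400.
Firm L has the top bid and wins; the price is the second-highest bid, €51,050.
Firm L's payoff = €21,650 − €51,050 = -€29,400. All other bidders lose, so their payoff is 0.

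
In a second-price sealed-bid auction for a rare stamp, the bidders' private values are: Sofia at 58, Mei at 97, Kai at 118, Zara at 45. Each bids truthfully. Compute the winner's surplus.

Winner's surplus: 21.

Sorted high to low: Kai 118; Mei 97; Sofia 58; Zara 45.
Kai wins with the top bid and pays the second-highest, 97.
Surplus = 118 − 97 = 21.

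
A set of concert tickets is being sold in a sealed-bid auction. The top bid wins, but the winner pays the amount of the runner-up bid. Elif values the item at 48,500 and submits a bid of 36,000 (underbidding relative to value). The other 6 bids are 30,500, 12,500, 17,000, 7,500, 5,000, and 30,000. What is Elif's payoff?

Highest competing bid: 30,500.
Elif's bid 36,000 is the highest overall, so Elif wins and pays the second-highest bid, 30,500.
Payoff = value − price = 48,500 − 30,500 = 18,000.

Payoff = 18,000.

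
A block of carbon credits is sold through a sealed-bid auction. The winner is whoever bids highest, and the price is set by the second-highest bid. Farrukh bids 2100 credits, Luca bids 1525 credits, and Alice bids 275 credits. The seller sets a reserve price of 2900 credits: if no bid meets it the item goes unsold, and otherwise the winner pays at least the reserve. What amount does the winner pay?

unsold

Ordered from highest: Farrukh 2100 credits > Luca 1525 credits > Alice 275 credits.
The top bid 2100 credits is below the reserve 2900 credits, so the item goes unsold and nothing is paid.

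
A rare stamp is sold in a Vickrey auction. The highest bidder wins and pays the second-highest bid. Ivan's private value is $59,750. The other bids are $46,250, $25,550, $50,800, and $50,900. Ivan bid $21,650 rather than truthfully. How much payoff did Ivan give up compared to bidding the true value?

The highest competing bid is $50,900.
Bidding truthfully at $59,750: Ivan has the top bid, wins, and pays the second-highest bid $50,900. Payoff = $59,750 − $50,900 = $8,850.
Bidding $21,650: the top bid is $50,900 (a rival), so Ivan loses. Payoff = $0.
Regret = truthful payoff − actual payoff = $8,850 − $0 = $8,850.

Regret: $8,850.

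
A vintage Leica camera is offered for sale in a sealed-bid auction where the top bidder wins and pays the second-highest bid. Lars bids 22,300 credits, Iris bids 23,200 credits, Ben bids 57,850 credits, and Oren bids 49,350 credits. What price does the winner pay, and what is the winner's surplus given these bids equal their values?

Price 49,350 credits; surplus 8,500 credits.

Bids in descending order: Ben 57,850 credits, then Oren 49,350 credits, then Iris 23,200 credits, then Lars 22,300 credits.
Ben is the highest bidder, so Ben wins.
Under the second-price rule, the price is the second-highest bid: 49,350 credits.
Surplus = 57,850 credits − 49,350 credits = 8,500 credits.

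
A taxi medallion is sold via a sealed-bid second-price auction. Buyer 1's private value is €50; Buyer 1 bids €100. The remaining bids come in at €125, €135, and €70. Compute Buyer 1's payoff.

Highest competing bid: €135.
Buyer 1's bid €100 is not the highest, so Buyer 1 loses, pays nothing, and earns zero payoff.

The bidder's payoff: €0.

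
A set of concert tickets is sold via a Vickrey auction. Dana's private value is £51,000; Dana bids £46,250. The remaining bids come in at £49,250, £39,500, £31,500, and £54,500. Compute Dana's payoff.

Dana's payoff: £0.

Highest competing bid: £54,500.
Dana's bid £46,250 is not the highest, so Dana loses, pays nothing, and earns zero payoff.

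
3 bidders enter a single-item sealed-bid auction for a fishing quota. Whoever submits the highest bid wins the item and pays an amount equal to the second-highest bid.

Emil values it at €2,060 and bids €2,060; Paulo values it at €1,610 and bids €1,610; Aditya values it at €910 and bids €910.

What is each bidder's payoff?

Payoffs: Emil €450, Paulo €0, Aditya €0.

Bids in descending order: Emil €2,060, then Paulo €1,610, then Aditya €910.
Emil has the top bid and wins; the price is the second-highest bid, €1,610.
Emil's payoff = €2,060 − €1,610 = €450. All other bidders lose, so their payoff is 0.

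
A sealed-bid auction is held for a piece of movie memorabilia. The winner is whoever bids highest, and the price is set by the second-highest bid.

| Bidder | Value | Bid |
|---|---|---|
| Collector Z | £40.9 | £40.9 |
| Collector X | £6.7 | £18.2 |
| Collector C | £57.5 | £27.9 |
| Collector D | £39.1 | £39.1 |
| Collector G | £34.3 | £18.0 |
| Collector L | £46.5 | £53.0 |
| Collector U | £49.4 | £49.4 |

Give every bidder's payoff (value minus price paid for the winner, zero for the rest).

Ordered from highest: Collector L £53.0 > Collector U £49.4 > Collector Z £40.9 > Collector D £39.1 > Collector C £27.9 > Collector X £18.2 > Collector G £18.0.
Collector L has the top bid and wins; the price is the second-highest bid, £49.4.
Collector L's payoff = £46.5 − £49.4 = -£2.9. All other bidders lose, so their payoff is 0.

Payoffs: Collector Z £0.0, Collector X £0.0, Collector C £0.0, Collector D £0.0, Collector G £0.0, Collector L -£2.9, Collector U £0.0.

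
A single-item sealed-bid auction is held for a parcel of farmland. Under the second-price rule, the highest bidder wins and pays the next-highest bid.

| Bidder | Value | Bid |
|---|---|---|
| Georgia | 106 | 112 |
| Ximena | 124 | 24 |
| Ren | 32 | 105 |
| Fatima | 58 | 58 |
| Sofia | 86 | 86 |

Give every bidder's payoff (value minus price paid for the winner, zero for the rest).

Payoffs: Georgia 1, Ximena 0, Ren 0, Fatima 0, Sofia 0.

Sorted high to low: Georgia 112 > Ren 105 > Sofia 86 > Fatima 58 > Ximena 24.
Georgia has the top bid and wins; the price is the second-highest bid, 105.
Georgia's payoff = 106 − 105 = 1. All other bidders lose, so their payoff is 0.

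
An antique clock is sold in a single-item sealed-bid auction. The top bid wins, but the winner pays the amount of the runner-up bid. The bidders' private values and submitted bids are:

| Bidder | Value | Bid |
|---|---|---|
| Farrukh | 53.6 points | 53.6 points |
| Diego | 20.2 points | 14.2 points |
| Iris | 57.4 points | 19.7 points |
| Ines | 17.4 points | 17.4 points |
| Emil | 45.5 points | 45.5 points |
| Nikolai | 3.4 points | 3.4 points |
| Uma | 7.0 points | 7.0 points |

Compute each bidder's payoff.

Payoffs: Farrukh 8.1 points, Diego 0.0 points, Iris 0.0 points, Ines 0.0 points, Emil 0.0 points, Nikolai 0.0 points, Uma 0.0 points.

Ordered from highest: Farrukh 53.6 points > Emil 45.5 points > Iris 19.7 points > Ines 17.4 points > Diego 14.2 points > Uma 7.0 points > Nikolai 3.4 points.
Farrukh has the top bid and wins; the price is the second-highest bid, 45.5 points.
Farrukh's payoff = 53.6 points − 45.5 points = 8.1 points. All other bidders lose, so their payoff is 0.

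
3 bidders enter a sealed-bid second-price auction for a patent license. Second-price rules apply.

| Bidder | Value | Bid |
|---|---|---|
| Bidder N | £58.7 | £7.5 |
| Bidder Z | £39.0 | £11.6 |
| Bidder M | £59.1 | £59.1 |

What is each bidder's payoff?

Payoffs: Bidder N £0.0, Bidder Z £0.0, Bidder M £47.5.

Sorted high to low: Bidder M £59.1; Bidder Z £11.6; Bidder N £7.5.
Bidder M has the top bid and wins; the price is the second-highest bid, £11.6.
Bidder M's payoff = £59.1 − £11.6 = £47.5. All other bidders lose, so their payoff is 0.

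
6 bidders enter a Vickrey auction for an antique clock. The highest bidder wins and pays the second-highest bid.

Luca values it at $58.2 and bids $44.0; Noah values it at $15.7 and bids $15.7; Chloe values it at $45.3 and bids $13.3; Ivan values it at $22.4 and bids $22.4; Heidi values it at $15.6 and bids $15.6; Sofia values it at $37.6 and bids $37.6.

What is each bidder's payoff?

Bids in descending order: Luca $44.0 > Sofia $37.6 > Ivan $22.4 > Noah $15.7 > Heidi $15.6 > Chloe $13.3.
Luca has the top bid and wins; the price is the second-highest bid, $37.6.
Luca's payoff = $58.2 − $37.6 = $20.6. All other bidders lose, so their payoff is 0.

Payoffs: Luca $20.6, Noah $0.0, Chloe $0.0, Ivan $0.0, Heidi $0.0, Sofia $0.0.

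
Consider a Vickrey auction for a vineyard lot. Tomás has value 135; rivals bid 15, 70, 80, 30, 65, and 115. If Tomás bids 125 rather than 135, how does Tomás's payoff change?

0

The highest competing bid is 115.
Bidding truthfully at 135: Tomás has the top bid, wins, and pays the second-highest bid 115. Payoff = 135 − 115 = 20.
Bidding 125: Tomás has the top bid, wins, and pays the second-highest bid 115. Payoff = 135 − 115 = 20.
Change = 20 − 20 = 0.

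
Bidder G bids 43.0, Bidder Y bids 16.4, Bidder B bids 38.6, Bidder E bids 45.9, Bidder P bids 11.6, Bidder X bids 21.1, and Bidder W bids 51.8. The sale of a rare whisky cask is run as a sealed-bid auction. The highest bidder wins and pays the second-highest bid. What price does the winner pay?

Price paid: 45.9.

Ordered from highest: Bidder W 51.8 > Bidder E 45.9 > Bidder G 43.0 > Bidder B 38.6 > Bidder X 21.1 > Bidder Y 16.4 > Bidder P 11.6.
Bidder W has the highest bid, so Bidder W wins.
The second-highest bid is 45.9, so that is what Bidder W pays.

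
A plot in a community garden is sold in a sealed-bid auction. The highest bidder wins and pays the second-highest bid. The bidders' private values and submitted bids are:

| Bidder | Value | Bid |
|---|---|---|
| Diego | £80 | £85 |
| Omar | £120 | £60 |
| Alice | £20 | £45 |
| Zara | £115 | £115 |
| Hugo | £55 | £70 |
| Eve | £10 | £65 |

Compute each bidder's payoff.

Payoffs: Diego £0, Omar £0, Alice £0, Zara £30, Hugo £0, Eve £0.

Bids in descending order: Zara £115 > Diego £85 > Hugo £70 > Eve £65 > Omar £60 > Alice £45.
Zara has the top bid and wins; the price is the second-highest bid, £85.
Zara's payoff = £115 − £85 = £30. All other bidders lose, so their payoff is 0.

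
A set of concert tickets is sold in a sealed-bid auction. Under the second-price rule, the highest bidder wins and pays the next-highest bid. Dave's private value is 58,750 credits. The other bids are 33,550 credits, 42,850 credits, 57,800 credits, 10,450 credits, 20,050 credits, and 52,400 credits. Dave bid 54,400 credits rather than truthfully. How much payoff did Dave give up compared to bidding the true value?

The highest competing bid is 57,800 credits.
Bidding truthfully at 58,750 credits: Dave has the top bid, wins, and pays the second-highest bid 57,800 credits. Payoff = 58,750 credits − 57,800 credits = 950 credits.
Bidding 54,400 credits: the top bid is 57,800 credits (a rival), so Dave loses. Payoff = 0 credits.
Regret = truthful payoff − actual payoff = 950 credits − 0 credits = 950 credits.
This is the dominant-strategy logic: truthful bidding weakly beats any alternative.

950 credits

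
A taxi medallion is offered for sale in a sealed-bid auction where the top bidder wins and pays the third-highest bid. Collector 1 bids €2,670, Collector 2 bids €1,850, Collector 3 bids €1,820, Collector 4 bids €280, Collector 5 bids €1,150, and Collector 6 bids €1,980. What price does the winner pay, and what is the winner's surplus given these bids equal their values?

Price €1,850; surplus €820.

Ordered from highest: Collector 1 €2,670 > Collector 6 €1,980 > Collector 2 €1,850 > Collector 3 €1,820 > Collector 5 €1,150 > Collector 4 €280.
Collector 1 is the highest bidder, so Collector 1 wins.
Under the third-price rule, the price is the third-highest bid: €1,850.
Surplus = €2,670 − €1,850 = €820.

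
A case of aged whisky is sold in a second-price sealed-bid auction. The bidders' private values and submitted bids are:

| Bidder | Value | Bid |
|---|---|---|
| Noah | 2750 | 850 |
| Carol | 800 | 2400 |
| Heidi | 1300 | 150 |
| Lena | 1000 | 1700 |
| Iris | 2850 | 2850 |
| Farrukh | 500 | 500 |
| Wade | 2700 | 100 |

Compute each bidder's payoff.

Noah 0, Carol 0, Heidi 0, Lena 0, Iris 450, Farrukh 0, Wade 0.

Bids in descending order: Iris 2850; Carol 2400; Lena 1700; Noah 850; Farrukh 500; Heidi 150; Wade 100.
Iris has the top bid and wins; the price is the second-highest bid, 2400.
Iris's payoff = 2850 − 2400 = 450. All other bidders lose, so their payoff is 0.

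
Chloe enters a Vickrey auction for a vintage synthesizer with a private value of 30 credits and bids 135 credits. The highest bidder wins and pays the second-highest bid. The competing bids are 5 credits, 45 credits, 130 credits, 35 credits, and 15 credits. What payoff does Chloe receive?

Chloe's payoff: -100 credits.

Highest competing bid: 130 credits.
Chloe's bid 135 credits is the highest overall, so Chloe wins and pays the second-highest bid, 130 credits.
Payoff = value − price = 30 credits − 130 credits = -100 credits.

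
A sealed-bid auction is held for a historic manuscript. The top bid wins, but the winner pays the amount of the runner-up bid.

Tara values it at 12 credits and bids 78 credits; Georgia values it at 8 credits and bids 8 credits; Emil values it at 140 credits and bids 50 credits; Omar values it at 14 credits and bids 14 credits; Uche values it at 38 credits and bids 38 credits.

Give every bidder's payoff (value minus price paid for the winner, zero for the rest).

Bids in descending order: Tara 78 credits, then Emil 50 credits, then Uche 38 credits, then Omar 14 credits, then Georgia 8 credits.
Tara has the top bid and wins; the price is the second-highest bid, 50 credits.
Tara's payoff = 12 credits − 50 credits = -38 credits. All other bidders lose, so their payoff is 0.

Tara -38 credits, Georgia 0 credits, Emil 0 credits, Omar 0 credits, Uche 0 credits.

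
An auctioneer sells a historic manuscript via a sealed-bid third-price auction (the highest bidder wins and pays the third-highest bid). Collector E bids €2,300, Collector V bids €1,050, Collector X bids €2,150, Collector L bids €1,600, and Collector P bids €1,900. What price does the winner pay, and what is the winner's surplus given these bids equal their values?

Price €1,900; surplus €400.

Ordered from highest: Collector E €2,300, then Collector X €2,150, then Collector P €1,900, then Collector L €1,600, then Collector V €1,050.
Collector E is the highest bidder, so Collector E wins.
Under the third-price rule, the price is the third-highest bid: €1,900.
Surplus = €2,300 − €1,900 = €400.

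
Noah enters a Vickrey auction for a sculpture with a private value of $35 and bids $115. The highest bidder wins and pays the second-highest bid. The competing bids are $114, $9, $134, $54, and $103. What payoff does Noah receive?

Highest competing bid: $134.
Noah's bid $115 is not the highest, so Noah loses, pays nothing, and earns zero payoff.

Noah's payoff: $0.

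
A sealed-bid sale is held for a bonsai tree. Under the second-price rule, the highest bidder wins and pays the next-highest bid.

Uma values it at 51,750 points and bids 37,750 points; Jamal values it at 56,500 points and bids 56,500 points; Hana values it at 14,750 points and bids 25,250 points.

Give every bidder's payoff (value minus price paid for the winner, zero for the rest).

Uma 0 points, Jamal 18,750 points, Hana 0 points.

Ordered from highest: Jamal 56,500 points, then Uma 37,750 points, then Hana 25,250 points.
Jamal has the top bid and wins; the price is the second-highest bid, 37,750 points.
Jamal's payoff = 56,500 points − 37,750 points = 18,750 points. All other bidders lose, so their payoff is 0.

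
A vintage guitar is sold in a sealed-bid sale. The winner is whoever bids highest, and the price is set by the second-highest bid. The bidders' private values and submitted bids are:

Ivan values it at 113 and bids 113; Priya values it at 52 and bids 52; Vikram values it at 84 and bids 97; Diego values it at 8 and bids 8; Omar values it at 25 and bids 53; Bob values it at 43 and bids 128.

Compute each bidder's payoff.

Payoffs: Ivan 0, Priya 0, Vikram 0, Diego 0, Omar 0, Bob -70.

Sorted high to low: Bob 128; Ivan 113; Vikram 97; Omar 53; Priya 52; Diego 8.
Bob has the top bid and wins; the price is the second-highest bid, 113.
Bob's payoff = 43 − 113 = -70. All other bidders lose, so their payoff is 0.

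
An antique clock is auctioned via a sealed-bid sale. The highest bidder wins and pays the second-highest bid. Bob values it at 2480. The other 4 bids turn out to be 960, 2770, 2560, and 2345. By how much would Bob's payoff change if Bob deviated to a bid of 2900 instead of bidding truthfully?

Payoff change: -290.

The highest competing bid is 2770.
Bidding truthfully at 2480: the top bid is 2770 (a rival), so Bob loses. Payoff = 0.
Bidding 2900: Bob has the top bid, wins, and pays the second-highest bid 2770. Payoff = 2480 − 2770 = -290.
Change = -290 − 0 = -290.
This is the dominant-strategy logic: truthful bidding weakly beats any alternative.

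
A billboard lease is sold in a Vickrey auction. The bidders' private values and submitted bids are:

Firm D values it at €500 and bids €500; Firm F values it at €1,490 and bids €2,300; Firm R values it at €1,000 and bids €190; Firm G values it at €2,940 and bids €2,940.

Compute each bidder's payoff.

Payoffs: Firm D €0, Firm F €0, Firm R €0, Firm G €640.

Bids in descending order: Firm G €2,940, then Firm F €2,300, then Firm D €500, then Firm R €190.
Firm G has the top bid and wins; the price is the second-highest bid, €2,300.
Firm G's payoff = €2,940 − €2,300 = €640. All other bidders lose, so their payoff is 0.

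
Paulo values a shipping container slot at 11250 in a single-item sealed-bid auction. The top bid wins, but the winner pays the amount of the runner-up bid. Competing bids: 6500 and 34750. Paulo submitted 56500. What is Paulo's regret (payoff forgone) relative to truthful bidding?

Regret: 23500.

The highest competing bid is 34750.
Bidding truthfully at 11250: the top bid is 34750 (a rival), so Paulo loses. Payoff = 0.
Bidding 56500: Paulo has the top bid, wins, and pays the second-highest bid 34750. Payoff = 11250 − 34750 = -23500.
Regret = truthful payoff − actual payoff = 0 − -23500 = 23500.
Deviating from a truthful bid can only lose payoff in a second-price auction — never gain.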